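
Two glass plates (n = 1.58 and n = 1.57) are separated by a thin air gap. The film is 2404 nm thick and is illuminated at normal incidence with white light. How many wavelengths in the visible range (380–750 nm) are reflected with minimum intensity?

Top surface (1.58 → 1.0): reflection off a lower-index medium gives no phase shift.
At the lower boundary (n = 1.0 to n = 1.57) the reflected ray undergoes a half-wave phase shift.
The two reflections differ by half a wavelength.
With one net inversion, destructive interference in reflection requires 2 n t = m λ.
λ = 2 n t / m = 4808 / m nm.
m=6: 801 nm (IR); m=7: 687 nm (visible); m=8: 601 nm (visible); m=9: 534 nm (visible); m=10: 481 nm (visible); m=11: 437 nm (visible); m=12: 401 nm (visible); m=13: 370 nm (UV).

6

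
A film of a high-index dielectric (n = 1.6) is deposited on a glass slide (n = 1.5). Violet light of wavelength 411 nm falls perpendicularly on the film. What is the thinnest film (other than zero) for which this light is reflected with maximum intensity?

64.2 nm

At the upper boundary (n = 1.0 to n = 1.6) the reflected ray undergoes a half-wave phase shift.
Bottom surface (1.6 → 1.5): reflection off a lower-index medium gives no phase shift.
The two reflections differ by half a wavelength.
For strong reflection here: 2 n t = (m + ½) λ.
Minimum at m = 0: t = λ / (4 n) = 411 / (4 × 1.6) = 64.2 nm.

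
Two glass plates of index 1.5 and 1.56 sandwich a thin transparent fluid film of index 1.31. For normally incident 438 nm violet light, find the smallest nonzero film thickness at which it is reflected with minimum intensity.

167 nm

At the upper boundary (n = 1.5 to n = 1.31) the reflected ray undergoes no phase shift.
At the lower boundary (n = 1.31 to n = 1.56) the reflected ray undergoes a half-wave phase shift.
Net: one phase inversion between the two reflected rays.
With one net inversion, destructive interference in reflection requires 2 n t = m λ.
Minimum nonzero at m = 1: t = λ / (2 n) = 438 / (2 × 1.31) = 167 nm.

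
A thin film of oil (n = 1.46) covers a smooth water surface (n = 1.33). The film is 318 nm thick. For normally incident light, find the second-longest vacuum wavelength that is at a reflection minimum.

Top surface (1.0 → 1.46): reflection off a higher-index medium gives a half-wave phase shift.
Ray reflecting at the bottom interface goes from n = 1.46 toward n = 1.33: no phase shift.
Exactly one π shift → a net half-wave offset.
With one net inversion, destructive interference in reflection requires 2 n t = m λ.
λ = 2 n t / m. The second-longest wavelength is m = 2: λ = 2 × 1.46 × 318 / 2.00 = 464 nm.

464 nm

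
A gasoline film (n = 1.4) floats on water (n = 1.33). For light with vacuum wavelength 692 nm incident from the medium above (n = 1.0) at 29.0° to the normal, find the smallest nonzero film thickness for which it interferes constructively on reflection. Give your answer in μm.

Top surface (1.0 → 1.4): reflection off a higher-index medium gives a half-wave phase shift.
Ray reflecting at the bottom interface goes from n = 1.4 toward n = 1.33: no phase shift.
Exactly one π shift → a net half-wave offset.
For strong reflection here: 2 n t cos θ_r = (m + ½) λ.
Snell's law: 1.0 sin 29.0° = 1.4 sin θ_r → sin θ_r = 0.346, cos θ_r = 0.938.
Minimum at m = 0: t = λ / (4 n cos θ_r) = 692 / (4 × 1.4 × 0.938) = 132 nm.

0.132 μm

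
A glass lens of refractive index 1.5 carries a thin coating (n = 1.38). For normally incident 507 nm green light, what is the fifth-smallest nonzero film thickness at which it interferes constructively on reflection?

Top surface (1.0 → 1.38): reflection off a higher-index medium gives a half-wave phase shift.
At the lower boundary (n = 1.38 to n = 1.5) the reflected ray undergoes a half-wave phase shift.
The two reflections carry the same phase change, so no net offset.
With no net inversion, constructive interference in reflection requires 2 n t = m λ.
The fifth-smallest nonzero thickness corresponds to m = 5: t = m λ / (2 n) = 5.00 × 507 / (2 × 1.38) = 918 nm.

918 nm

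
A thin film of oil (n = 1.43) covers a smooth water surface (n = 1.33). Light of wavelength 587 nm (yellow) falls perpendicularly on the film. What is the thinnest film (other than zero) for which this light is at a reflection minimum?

205 nm

Top surface (1.0 → 1.43): reflection off a higher-index medium gives a half-wave phase shift.
Bottom surface (1.43 → 1.33): reflection off a lower-index medium gives no phase shift.
Exactly one π shift → a net half-wave offset.
For minimum reflection here: 2 n t = m λ.
Minimum nonzero at m = 1: t = λ / (2 n) = 587 / (2 × 1.43) = 205 nm.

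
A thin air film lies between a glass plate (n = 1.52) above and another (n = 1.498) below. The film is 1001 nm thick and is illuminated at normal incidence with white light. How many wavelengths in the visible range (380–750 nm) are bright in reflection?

At the upper boundary (n = 1.52 to n = 1.0) the reflected ray undergoes no phase shift.
Bottom surface (1.0 → 1.498): reflection off a higher-index medium gives a half-wave phase shift.
The two reflections differ by half a wavelength.
With one net inversion, constructive interference in reflection requires 2 n t = (m + ½) λ.
λ = 2 n t / (m + ½) = 2002 / (m + ½) nm.
m=2: 801 nm (IR); m=3: 572 nm (visible); m=4: 445 nm (visible); m=5: 364 nm (UV).

2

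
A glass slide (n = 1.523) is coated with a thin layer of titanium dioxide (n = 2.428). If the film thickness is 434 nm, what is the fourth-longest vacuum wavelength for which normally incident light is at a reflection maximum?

At the upper boundary (n = 1.0 to n = 2.428) the reflected ray undergoes a half-wave phase shift.
Ray reflecting at the bottom interface goes from n = 2.428 toward n = 1.523: no phase shift.
Exactly one π shift → a net half-wave offset.
So the condition for constructive reflection is 2 n t = (m + ½) λ.
λ = 2 n t / (m + ½). The fourth-longest wavelength is m = 3: λ = 2 × 2.428 × 434 / 3.50 = 602 nm.

602 nm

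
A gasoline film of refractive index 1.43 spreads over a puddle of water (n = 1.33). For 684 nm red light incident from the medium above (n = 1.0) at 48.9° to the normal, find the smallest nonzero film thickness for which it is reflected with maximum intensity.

141 nm

Top surface (1.0 → 1.43): reflection off a higher-index medium gives a half-wave phase shift.
Bottom surface (1.43 → 1.33): reflection off a lower-index medium gives no phase shift.
The two reflections differ by half a wavelength.
So the condition for constructive reflection is 2 n t cos θ_r = (m + ½) λ.
Snell's law: 1.0 sin 48.9° = 1.43 sin θ_r → sin θ_r = 0.527, cos θ_r = 0.850.
Minimum at m = 0: t = λ / (4 n cos θ_r) = 684 / (4 × 1.43 × 0.850) = 141 nm.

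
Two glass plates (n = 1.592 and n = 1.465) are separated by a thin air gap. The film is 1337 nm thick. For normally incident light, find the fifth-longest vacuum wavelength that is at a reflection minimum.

535 nm

Ray reflecting at the top interface goes from n = 1.592 toward n = 1.0: no phase shift.
At the lower boundary (n = 1.0 to n = 1.465) the reflected ray undergoes a half-wave phase shift.
Exactly one π shift → a net half-wave offset.
So the condition for destructive reflection is 2 n t = m λ.
λ = 2 n t / m. The fifth-longest wavelength is m = 5: λ = 2 × 1.0 × 1337 / 5.00 = 535 nm.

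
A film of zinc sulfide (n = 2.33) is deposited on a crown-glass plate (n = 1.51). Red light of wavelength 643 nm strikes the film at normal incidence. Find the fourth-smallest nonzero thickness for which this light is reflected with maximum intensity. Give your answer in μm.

0.483 μm

Ray reflecting at the top interface goes from n = 1.0 toward n = 2.33: a half-wave phase shift.
At the lower boundary (n = 2.33 to n = 1.51) the reflected ray undergoes no phase shift.
The two reflections differ by half a wavelength.
For maximum reflection here: 2 n t = (m + ½) λ.
The fourth-smallest nonzero thickness corresponds to m = 3: t = (m + ½) λ / (2 n) = 3.50 × 643 / (2 × 2.33) = 483 nm.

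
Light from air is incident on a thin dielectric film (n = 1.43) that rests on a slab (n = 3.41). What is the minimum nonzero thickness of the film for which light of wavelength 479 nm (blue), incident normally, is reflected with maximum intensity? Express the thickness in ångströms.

At the upper boundary (n = 1.0 to n = 1.43) the reflected ray undergoes a half-wave phase shift.
Ray reflecting at the bottom interface goes from n = 1.43 toward n = 3.41: a half-wave phase shift.
Zero or two π shifts → no net half-wave offset.
So the condition for constructive reflection is 2 n t = m λ.
Minimum nonzero at m = 1: t = λ / (2 n) = 479 / (2 × 1.43) = 167 nm.

1675 Å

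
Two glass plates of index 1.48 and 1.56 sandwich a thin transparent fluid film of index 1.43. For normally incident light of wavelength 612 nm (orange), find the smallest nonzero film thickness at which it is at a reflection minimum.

214 nm

Ray reflecting at the top interface goes from n = 1.48 toward n = 1.43: no phase shift.
Bottom surface (1.43 → 1.56): reflection off a higher-index medium gives a half-wave phase shift.
Exactly one π shift → a net half-wave offset.
For minimum reflection here: 2 n t = m λ.
Minimum nonzero at m = 1: t = λ / (2 n) = 612 / (2 × 1.43) = 214 nm.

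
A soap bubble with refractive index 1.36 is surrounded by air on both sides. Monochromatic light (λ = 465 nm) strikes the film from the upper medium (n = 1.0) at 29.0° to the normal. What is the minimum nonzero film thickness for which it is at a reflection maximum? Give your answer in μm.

0.0915 μm

Ray reflecting at the top interface goes from n = 1.0 toward n = 1.36: a half-wave phase shift.
Ray reflecting at the bottom interface goes from n = 1.36 toward n = 1.0: no phase shift.
Exactly one π shift → a net half-wave offset.
So the condition for constructive reflection is 2 n t cos θ_r = (m + ½) λ.
Snell's law: 1.0 sin 29.0° = 1.36 sin θ_r → sin θ_r = 0.356, cos θ_r = 0.934.
Minimum at m = 0: t = λ / (4 n cos θ_r) = 465 / (4 × 1.36 × 0.934) = 91.5 nm.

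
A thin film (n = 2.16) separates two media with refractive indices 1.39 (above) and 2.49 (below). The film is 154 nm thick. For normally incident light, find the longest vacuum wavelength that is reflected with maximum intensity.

Top surface (1.39 → 2.16): reflection off a higher-index medium gives a half-wave phase shift.
Ray reflecting at the bottom interface goes from n = 2.16 toward n = 2.49: a half-wave phase shift.
Net: no relative phase inversion (both shifts match).
With no net inversion, constructive interference in reflection requires 2 n t = m λ.
λ = 2 n t / m. The longest wavelength is m = 1: λ = 2 × 2.16 × 154 / 1.00 = 665 nm.

665 nm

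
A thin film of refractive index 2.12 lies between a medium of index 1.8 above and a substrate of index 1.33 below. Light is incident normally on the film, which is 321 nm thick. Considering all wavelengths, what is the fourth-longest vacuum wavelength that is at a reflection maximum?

389 nm

Top surface (1.8 → 2.12): reflection off a higher-index medium gives a half-wave phase shift.
Ray reflecting at the bottom interface goes from n = 2.12 toward n = 1.33: no phase shift.
Exactly one π shift → a net half-wave offset.
With one net inversion, constructive interference in reflection requires 2 n t = (m + ½) λ.
λ = 2 n t / (m + ½). The fourth-longest wavelength is m = 3: λ = 2 × 2.12 × 321 / 3.50 = 389 nm.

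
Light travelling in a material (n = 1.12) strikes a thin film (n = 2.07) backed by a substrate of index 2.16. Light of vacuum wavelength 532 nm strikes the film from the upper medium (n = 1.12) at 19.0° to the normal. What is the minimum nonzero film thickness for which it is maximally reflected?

131 nm

Top surface (1.12 → 2.07): reflection off a higher-index medium gives a half-wave phase shift.
Bottom surface (2.07 → 2.16): reflection off a higher-index medium gives a half-wave phase shift.
The two reflections carry the same phase change, so no net offset.
With no net inversion, constructive interference in reflection requires 2 n t cos θ_r = m λ.
Snell's law: 1.12 sin 19.0° = 2.07 sin θ_r → sin θ_r = 0.176, cos θ_r = 0.984.
Minimum nonzero at m = 1: t = λ / (2 n cos θ_r) = 532 / (2 × 2.07 × 0.984) = 131 nm.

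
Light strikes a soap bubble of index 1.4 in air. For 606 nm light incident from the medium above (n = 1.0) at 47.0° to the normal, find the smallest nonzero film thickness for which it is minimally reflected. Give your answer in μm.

Top surface (1.0 → 1.4): reflection off a higher-index medium gives a half-wave phase shift.
Bottom surface (1.4 → 1.0): reflection off a lower-index medium gives no phase shift.
Net: one phase inversion between the two reflected rays.
For weak reflection here: 2 n t cos θ_r = m λ.
Snell's law: 1.0 sin 47.0° = 1.4 sin θ_r → sin θ_r = 0.522, cos θ_r = 0.853.
Minimum nonzero at m = 1: t = λ / (2 n cos θ_r) = 606 / (2 × 1.4 × 0.853) = 254 nm.

0.254 μm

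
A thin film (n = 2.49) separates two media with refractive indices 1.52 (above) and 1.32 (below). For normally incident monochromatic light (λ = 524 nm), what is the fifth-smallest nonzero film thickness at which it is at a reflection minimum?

526 nm

At the upper boundary (n = 1.52 to n = 2.49) the reflected ray undergoes a half-wave phase shift.
Ray reflecting at the bottom interface goes from n = 2.49 toward n = 1.32: no phase shift.
The two reflections differ by half a wavelength.
For minimum reflection here: 2 n t = m λ.
The fifth-smallest nonzero thickness corresponds to m = 5: t = m λ / (2 n) = 5.00 × 524 / (2 × 2.49) = 526 nm.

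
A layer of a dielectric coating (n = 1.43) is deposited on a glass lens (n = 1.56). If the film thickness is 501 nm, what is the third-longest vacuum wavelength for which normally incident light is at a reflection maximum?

478 nm

At the upper boundary (n = 1.0 to n = 1.43) the reflected ray undergoes a half-wave phase shift.
Ray reflecting at the bottom interface goes from n = 1.43 toward n = 1.56: a half-wave phase shift.
Zero or two π shifts → no net half-wave offset.
So the condition for constructive reflection is 2 n t = m λ.
λ = 2 n t / m. The third-longest wavelength is m = 3: λ = 2 × 1.43 × 501 / 3.00 = 478 nm.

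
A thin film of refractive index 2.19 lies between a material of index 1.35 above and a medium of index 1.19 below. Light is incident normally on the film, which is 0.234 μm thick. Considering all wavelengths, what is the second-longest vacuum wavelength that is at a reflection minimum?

512 nm

Ray reflecting at the top interface goes from n = 1.35 toward n = 2.19: a half-wave phase shift.
Bottom surface (2.19 → 1.19): reflection off a lower-index medium gives no phase shift.
Exactly one π shift → a net half-wave offset.
For weak reflection here: 2 n t = m λ.
λ = 2 n t / m. The second-longest wavelength is m = 2: λ = 2 × 2.19 × 234 / 2.00 = 512 nm.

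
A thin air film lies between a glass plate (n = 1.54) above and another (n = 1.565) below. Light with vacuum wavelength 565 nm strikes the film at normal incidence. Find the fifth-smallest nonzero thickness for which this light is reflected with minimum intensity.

Top surface (1.54 → 1.0): reflection off a lower-index medium gives no phase shift.
Ray reflecting at the bottom interface goes from n = 1.0 toward n = 1.565: a half-wave phase shift.
The two reflections differ by half a wavelength.
With one net inversion, destructive interference in reflection requires 2 n t = m λ.
The fifth-smallest nonzero thickness corresponds to m = 5: t = m λ / (2 n) = 5.00 × 565 / (2 × 1.0) = 1413 nm.

1413 nm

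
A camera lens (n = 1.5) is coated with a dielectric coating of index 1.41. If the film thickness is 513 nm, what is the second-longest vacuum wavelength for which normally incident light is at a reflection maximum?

723 nm

Top surface (1.0 → 1.41): reflection off a higher-index medium gives a half-wave phase shift.
At the lower boundary (n = 1.41 to n = 1.5) the reflected ray undergoes a half-wave phase shift.
The two reflections carry the same phase change, so no net offset.
So the condition for constructive reflection is 2 n t = m λ.
λ = 2 n t / m. The second-longest wavelength is m = 2: λ = 2 × 1.41 × 513 / 2.00 = 723 nm.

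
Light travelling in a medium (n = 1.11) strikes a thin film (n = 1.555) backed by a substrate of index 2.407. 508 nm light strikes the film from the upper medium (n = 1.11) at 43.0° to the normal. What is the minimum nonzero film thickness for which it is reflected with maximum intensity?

Ray reflecting at the top interface goes from n = 1.11 toward n = 1.555: a half-wave phase shift.
Ray reflecting at the bottom interface goes from n = 1.555 toward n = 2.407: a half-wave phase shift.
Net: no relative phase inversion (both shifts match).
For maximum reflection here: 2 n t cos θ_r = m λ.
Snell's law: 1.11 sin 43.0° = 1.555 sin θ_r → sin θ_r = 0.487, cos θ_r = 0.873.
Minimum nonzero at m = 1: t = λ / (2 n cos θ_r) = 508 / (2 × 1.555 × 0.873) = 187 nm.

187 nm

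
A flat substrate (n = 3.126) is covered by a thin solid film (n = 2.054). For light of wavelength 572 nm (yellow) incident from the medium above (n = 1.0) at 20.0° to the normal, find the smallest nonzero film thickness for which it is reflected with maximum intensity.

141 nm

Ray reflecting at the top interface goes from n = 1.0 toward n = 2.054: a half-wave phase shift.
Ray reflecting at the bottom interface goes from n = 2.054 toward n = 3.126: a half-wave phase shift.
Net: no relative phase inversion (both shifts match).
With no net inversion, constructive interference in reflection requires 2 n t cos θ_r = m λ.
Snell's law: 1.0 sin 20.0° = 2.054 sin θ_r → sin θ_r = 0.167, cos θ_r = 0.986.
Minimum nonzero at m = 1: t = λ / (2 n cos θ_r) = 572 / (2 × 2.054 × 0.986) = 141 nm.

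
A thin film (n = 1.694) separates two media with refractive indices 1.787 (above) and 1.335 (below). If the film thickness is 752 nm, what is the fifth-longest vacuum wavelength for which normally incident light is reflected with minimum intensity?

566 nm

Ray reflecting at the top interface goes from n = 1.787 toward n = 1.694: no phase shift.
Bottom surface (1.694 → 1.335): reflection off a lower-index medium gives no phase shift.
The two reflections carry the same phase change, so no net offset.
For dark reflection here: 2 n t = (m + ½) λ.
λ = 2 n t / (m + ½). The fifth-longest wavelength is m = 4: λ = 2 × 1.694 × 752 / 4.50 = 566 nm.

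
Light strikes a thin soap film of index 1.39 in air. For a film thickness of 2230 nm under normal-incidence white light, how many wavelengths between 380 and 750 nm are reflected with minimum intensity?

8

At the upper boundary (n = 1.0 to n = 1.39) the reflected ray undergoes a half-wave phase shift.
Ray reflecting at the bottom interface goes from n = 1.39 toward n = 1.0: no phase shift.
Exactly one π shift → a net half-wave offset.
With one net inversion, destructive interference in reflection requires 2 n t = m λ.
λ = 2 n t / m = 6199 / m nm.
m=8: 775 nm (IR); m=9: 689 nm (visible); m=10: 620 nm (visible); m=11: 564 nm (visible); m=12: 517 nm (visible); m=13: 477 nm (visible); m=14: 443 nm (visible); m=15: 413 nm (visible); m=16: 387 nm (visible); m=17: 365 nm (UV).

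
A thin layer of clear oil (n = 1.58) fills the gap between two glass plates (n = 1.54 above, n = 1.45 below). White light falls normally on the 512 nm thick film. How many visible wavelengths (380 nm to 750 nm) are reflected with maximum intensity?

2

Top surface (1.54 → 1.58): reflection off a higher-index medium gives a half-wave phase shift.
At the lower boundary (n = 1.58 to n = 1.45) the reflected ray undergoes no phase shift.
Net: one phase inversion between the two reflected rays.
With one net inversion, constructive interference in reflection requires 2 n t = (m + ½) λ.
λ = 2 n t / (m + ½) = 1618 / (m + ½) nm.
m=1: 1079 nm (IR); m=2: 647 nm (visible); m=3: 462 nm (visible); m=4: 360 nm (UV).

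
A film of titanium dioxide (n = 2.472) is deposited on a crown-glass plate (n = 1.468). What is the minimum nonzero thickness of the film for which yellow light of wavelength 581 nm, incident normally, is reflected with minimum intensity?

118 nm

At the upper boundary (n = 1.0 to n = 2.472) the reflected ray undergoes a half-wave phase shift.
Ray reflecting at the bottom interface goes from n = 2.472 toward n = 1.468: no phase shift.
Exactly one π shift → a net half-wave offset.
For weak reflection here: 2 n t = m λ.
Minimum nonzero at m = 1: t = λ / (2 n) = 581 / (2 × 2.472) = 118 nm.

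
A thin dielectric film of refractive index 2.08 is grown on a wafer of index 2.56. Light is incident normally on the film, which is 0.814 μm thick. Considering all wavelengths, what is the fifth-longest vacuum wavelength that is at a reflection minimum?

752 nm

Top surface (1.0 → 2.08): reflection off a higher-index medium gives a half-wave phase shift.
At the lower boundary (n = 2.08 to n = 2.56) the reflected ray undergoes a half-wave phase shift.
The two reflections carry the same phase change, so no net offset.
With no net inversion, destructive interference in reflection requires 2 n t = (m + ½) λ.
λ = 2 n t / (m + ½). The fifth-longest wavelength is m = 4: λ = 2 × 2.08 × 814 / 4.50 = 752 nm.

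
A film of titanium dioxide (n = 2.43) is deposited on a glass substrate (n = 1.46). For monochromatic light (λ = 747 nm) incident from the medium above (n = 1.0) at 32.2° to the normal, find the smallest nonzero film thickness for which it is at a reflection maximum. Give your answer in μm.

0.0788 μm

At the upper boundary (n = 1.0 to n = 2.43) the reflected ray undergoes a half-wave phase shift.
Ray reflecting at the bottom interface goes from n = 2.43 toward n = 1.46: no phase shift.
Exactly one π shift → a net half-wave offset.
So the condition for constructive reflection is 2 n t cos θ_r = (m + ½) λ.
Snell's law: 1.0 sin 32.2° = 2.43 sin θ_r → sin θ_r = 0.219, cos θ_r = 0.976.
Minimum at m = 0: t = λ / (4 n cos θ_r) = 747 / (4 × 2.43 × 0.976) = 78.8 nm.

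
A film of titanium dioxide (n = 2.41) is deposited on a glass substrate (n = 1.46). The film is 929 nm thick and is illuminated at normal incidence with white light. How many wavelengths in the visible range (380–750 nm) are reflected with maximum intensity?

Ray reflecting at the top interface goes from n = 1.0 toward n = 2.41: a half-wave phase shift.
Ray reflecting at the bottom interface goes from n = 2.41 toward n = 1.46: no phase shift.
Exactly one π shift → a net half-wave offset.
With one net inversion, constructive interference in reflection requires 2 n t = (m + ½) λ.
λ = 2 n t / (m + ½) = 4478 / (m + ½) nm.
m=5: 814 nm (IR); m=6: 689 nm (visible); m=7: 597 nm (visible); m=8: 527 nm (visible); m=9: 471 nm (visible); m=10: 426 nm (visible); m=11: 389 nm (visible); m=12: 358 nm (UV).

6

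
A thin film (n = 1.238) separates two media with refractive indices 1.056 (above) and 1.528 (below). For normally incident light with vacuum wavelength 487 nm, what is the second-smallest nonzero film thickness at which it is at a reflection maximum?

Top surface (1.056 → 1.238): reflection off a higher-index medium gives a half-wave phase shift.
Bottom surface (1.238 → 1.528): reflection off a higher-index medium gives a half-wave phase shift.
Zero or two π shifts → no net half-wave offset.
So the condition for constructive reflection is 2 n t = m λ.
The second-smallest nonzero thickness corresponds to m = 2: t = m λ / (2 n) = 2.00 × 487 / (2 × 1.238) = 393 nm.

393 nm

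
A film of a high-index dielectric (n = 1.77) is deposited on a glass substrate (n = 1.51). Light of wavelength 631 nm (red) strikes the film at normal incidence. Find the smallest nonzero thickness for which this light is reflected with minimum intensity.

178 nm

Top surface (1.0 → 1.77): reflection off a higher-index medium gives a half-wave phase shift.
Bottom surface (1.77 → 1.51): reflection off a lower-index medium gives no phase shift.
Net: one phase inversion between the two reflected rays.
For weak reflection here: 2 n t = m λ.
The smallest nonzero thickness corresponds to m = 1: t = m λ / (2 n) = 1.00 × 631 / (2 × 1.77) = 178 nm.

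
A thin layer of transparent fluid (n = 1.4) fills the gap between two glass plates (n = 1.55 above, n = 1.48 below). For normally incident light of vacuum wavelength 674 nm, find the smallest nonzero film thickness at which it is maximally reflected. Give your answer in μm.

Top surface (1.55 → 1.4): reflection off a lower-index medium gives no phase shift.
Bottom surface (1.4 → 1.48): reflection off a higher-index medium gives a half-wave phase shift.
Exactly one π shift → a net half-wave offset.
For maximum reflection here: 2 n t = (m + ½) λ.
Minimum at m = 0: t = λ / (4 n) = 674 / (4 × 1.4) = 120 nm.

0.120 μm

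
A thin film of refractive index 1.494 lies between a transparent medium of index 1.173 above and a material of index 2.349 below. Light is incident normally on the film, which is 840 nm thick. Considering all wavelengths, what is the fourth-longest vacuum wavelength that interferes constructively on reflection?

627 nm

Ray reflecting at the top interface goes from n = 1.173 toward n = 1.494: a half-wave phase shift.
At the lower boundary (n = 1.494 to n = 2.349) the reflected ray undergoes a half-wave phase shift.
Zero or two π shifts → no net half-wave offset.
So the condition for constructive reflection is 2 n t = m λ.
λ = 2 n t / m. The fourth-longest wavelength is m = 4: λ = 2 × 1.494 × 840 / 4.00 = 627 nm.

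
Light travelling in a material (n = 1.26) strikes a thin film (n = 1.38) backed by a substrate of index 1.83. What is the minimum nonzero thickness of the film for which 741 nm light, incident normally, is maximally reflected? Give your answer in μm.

Ray reflecting at the top interface goes from n = 1.26 toward n = 1.38: a half-wave phase shift.
At the lower boundary (n = 1.38 to n = 1.83) the reflected ray undergoes a half-wave phase shift.
Net: no relative phase inversion (both shifts match).
So the condition for constructive reflection is 2 n t = m λ.
Minimum nonzero at m = 1: t = λ / (2 n) = 741 / (2 × 1.38) = 268 nm.

0.268 μm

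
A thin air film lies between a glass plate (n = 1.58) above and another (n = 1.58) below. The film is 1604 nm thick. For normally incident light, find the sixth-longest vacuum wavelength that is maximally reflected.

583 nm

Top surface (1.58 → 1.0): reflection off a lower-index medium gives no phase shift.
At the lower boundary (n = 1.0 to n = 1.58) the reflected ray undergoes a half-wave phase shift.
The two reflections differ by half a wavelength.
With one net inversion, constructive interference in reflection requires 2 n t = (m + ½) λ.
λ = 2 n t / (m + ½). The sixth-longest wavelength is m = 5: λ = 2 × 1.0 × 1604 / 5.50 = 583 nm.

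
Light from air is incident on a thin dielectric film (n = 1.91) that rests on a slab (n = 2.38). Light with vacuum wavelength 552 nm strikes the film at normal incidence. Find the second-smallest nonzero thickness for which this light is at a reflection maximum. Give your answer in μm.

0.289 μm

At the upper boundary (n = 1.0 to n = 1.91) the reflected ray undergoes a half-wave phase shift.
At the lower boundary (n = 1.91 to n = 2.38) the reflected ray undergoes a half-wave phase shift.
Net: no relative phase inversion (both shifts match).
With no net inversion, constructive interference in reflection requires 2 n t = m λ.
The second-smallest nonzero thickness corresponds to m = 2: t = m λ / (2 n) = 2.00 × 552 / (2 × 1.91) = 289 nm.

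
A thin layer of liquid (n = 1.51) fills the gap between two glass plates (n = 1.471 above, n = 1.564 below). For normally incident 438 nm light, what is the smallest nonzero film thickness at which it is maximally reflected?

145 nm

Ray reflecting at the top interface goes from n = 1.471 toward n = 1.51: a half-wave phase shift.
Bottom surface (1.51 → 1.564): reflection off a higher-index medium gives a half-wave phase shift.
Zero or two π shifts → no net half-wave offset.
For maximum reflection here: 2 n t = m λ.
The smallest nonzero thickness corresponds to m = 1: t = m λ / (2 n) = 1.00 × 438 / (2 × 1.51) = 145 nm.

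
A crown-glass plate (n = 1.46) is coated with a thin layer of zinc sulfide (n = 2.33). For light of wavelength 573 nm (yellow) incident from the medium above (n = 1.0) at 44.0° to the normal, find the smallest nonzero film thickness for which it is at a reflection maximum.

64.4 nm

Top surface (1.0 → 2.33): reflection off a higher-index medium gives a half-wave phase shift.
Bottom surface (2.33 → 1.46): reflection off a lower-index medium gives no phase shift.
Net: one phase inversion between the two reflected rays.
So the condition for constructive reflection is 2 n t cos θ_r = (m + ½) λ.
Snell's law: 1.0 sin 44.0° = 2.33 sin θ_r → sin θ_r = 0.298, cos θ_r = 0.955.
Minimum at m = 0: t = λ / (4 n cos θ_r) = 573 / (4 × 2.33 × 0.955) = 64.4 nm.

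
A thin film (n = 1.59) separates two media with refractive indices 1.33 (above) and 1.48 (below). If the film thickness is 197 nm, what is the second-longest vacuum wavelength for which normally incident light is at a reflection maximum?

Ray reflecting at the top interface goes from n = 1.33 toward n = 1.59: a half-wave phase shift.
Ray reflecting at the bottom interface goes from n = 1.59 toward n = 1.48: no phase shift.
Exactly one π shift → a net half-wave offset.
With one net inversion, constructive interference in reflection requires 2 n t = (m + ½) λ.
λ = 2 n t / (m + ½). The second-longest wavelength is m = 1: λ = 2 × 1.59 × 197 / 1.50 = 418 nm.

418 nm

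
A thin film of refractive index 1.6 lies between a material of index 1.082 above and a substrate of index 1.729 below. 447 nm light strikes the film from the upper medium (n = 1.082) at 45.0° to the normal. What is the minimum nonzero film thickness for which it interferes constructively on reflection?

Ray reflecting at the top interface goes from n = 1.082 toward n = 1.6: a half-wave phase shift.
At the lower boundary (n = 1.6 to n = 1.729) the reflected ray undergoes a half-wave phase shift.
Zero or two π shifts → no net half-wave offset.
For bright reflection here: 2 n t cos θ_r = m λ.
Snell's law: 1.082 sin 45.0° = 1.6 sin θ_r → sin θ_r = 0.478, cos θ_r = 0.878.
Minimum nonzero at m = 1: t = λ / (2 n cos θ_r) = 447 / (2 × 1.6 × 0.878) = 159 nm.

159 nm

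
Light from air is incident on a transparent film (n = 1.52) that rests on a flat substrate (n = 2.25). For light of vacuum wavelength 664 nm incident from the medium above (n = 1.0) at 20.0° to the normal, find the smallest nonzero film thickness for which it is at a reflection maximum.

224 nm

Ray reflecting at the top interface goes from n = 1.0 toward n = 1.52: a half-wave phase shift.
Bottom surface (1.52 → 2.25): reflection off a higher-index medium gives a half-wave phase shift.
Net: no relative phase inversion (both shifts match).
With no net inversion, constructive interference in reflection requires 2 n t cos θ_r = m λ.
Snell's law: 1.0 sin 20.0° = 1.52 sin θ_r → sin θ_r = 0.225, cos θ_r = 0.974.
Minimum nonzero at m = 1: t = λ / (2 n cos θ_r) = 664 / (2 × 1.52 × 0.974) = 224 nm.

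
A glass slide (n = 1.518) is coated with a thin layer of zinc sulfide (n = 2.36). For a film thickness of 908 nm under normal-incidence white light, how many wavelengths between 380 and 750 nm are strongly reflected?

At the upper boundary (n = 1.0 to n = 2.36) the reflected ray undergoes a half-wave phase shift.
At the lower boundary (n = 2.36 to n = 1.518) the reflected ray undergoes no phase shift.
The two reflections differ by half a wavelength.
With one net inversion, constructive interference in reflection requires 2 n t = (m + ½) λ.
λ = 2 n t / (m + ½) = 4286 / (m + ½) nm.
m=5: 779 nm (IR); m=6: 659 nm (visible); m=7: 571 nm (visible); m=8: 504 nm (visible); m=9: 451 nm (visible); m=10: 408 nm (visible); m=11: 373 nm (UV).

5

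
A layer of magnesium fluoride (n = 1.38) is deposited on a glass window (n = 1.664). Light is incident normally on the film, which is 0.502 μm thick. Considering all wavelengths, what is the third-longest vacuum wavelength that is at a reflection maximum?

462 nm

At the upper boundary (n = 1.0 to n = 1.38) the reflected ray undergoes a half-wave phase shift.
Ray reflecting at the bottom interface goes from n = 1.38 toward n = 1.664: a half-wave phase shift.
The two reflections carry the same phase change, so no net offset.
For strong reflection here: 2 n t = m λ.
λ = 2 n t / m. The third-longest wavelength is m = 3: λ = 2 × 1.38 × 502 / 3.00 = 462 nm.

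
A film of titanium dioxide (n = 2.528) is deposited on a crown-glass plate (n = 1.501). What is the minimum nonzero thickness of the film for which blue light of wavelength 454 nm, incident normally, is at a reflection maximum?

44.9 nm

Top surface (1.0 → 2.528): reflection off a higher-index medium gives a half-wave phase shift.
Bottom surface (2.528 → 1.501): reflection off a lower-index medium gives no phase shift.
Net: one phase inversion between the two reflected rays.
With one net inversion, constructive interference in reflection requires 2 n t = (m + ½) λ.
Minimum at m = 0: t = λ / (4 n) = 454 / (4 × 2.528) = 44.9 nm.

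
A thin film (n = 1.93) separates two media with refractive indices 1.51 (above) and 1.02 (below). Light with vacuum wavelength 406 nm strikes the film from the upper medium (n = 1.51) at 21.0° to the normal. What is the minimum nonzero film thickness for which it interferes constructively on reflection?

Top surface (1.51 → 1.93): reflection off a higher-index medium gives a half-wave phase shift.
Ray reflecting at the bottom interface goes from n = 1.93 toward n = 1.02: no phase shift.
Exactly one π shift → a net half-wave offset.
For maximum reflection here: 2 n t cos θ_r = (m + ½) λ.
Snell's law: 1.51 sin 21.0° = 1.93 sin θ_r → sin θ_r = 0.280, cos θ_r = 0.960.
Minimum at m = 0: t = λ / (4 n cos θ_r) = 406 / (4 × 1.93 × 0.960) = 54.8 nm.

54.8 nm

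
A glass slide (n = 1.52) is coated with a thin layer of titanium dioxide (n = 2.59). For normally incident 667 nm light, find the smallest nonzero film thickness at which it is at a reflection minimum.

129 nm

Top surface (1.0 → 2.59): reflection off a higher-index medium gives a half-wave phase shift.
Bottom surface (2.59 → 1.52): reflection off a lower-index medium gives no phase shift.
The two reflections differ by half a wavelength.
So the condition for destructive reflection is 2 n t = m λ.
Minimum nonzero at m = 1: t = λ / (2 n) = 667 / (2 × 2.59) = 129 nm.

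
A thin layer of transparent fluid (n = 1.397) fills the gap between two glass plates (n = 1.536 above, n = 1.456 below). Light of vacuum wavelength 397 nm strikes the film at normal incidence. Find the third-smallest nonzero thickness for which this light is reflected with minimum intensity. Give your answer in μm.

0.426 μm

At the upper boundary (n = 1.536 to n = 1.397) the reflected ray undergoes no phase shift.
At the lower boundary (n = 1.397 to n = 1.456) the reflected ray undergoes a half-wave phase shift.
Net: one phase inversion between the two reflected rays.
For minimum reflection here: 2 n t = m λ.
The third-smallest nonzero thickness corresponds to m = 3: t = m λ / (2 n) = 3.00 × 397 / (2 × 1.397) = 426 nm.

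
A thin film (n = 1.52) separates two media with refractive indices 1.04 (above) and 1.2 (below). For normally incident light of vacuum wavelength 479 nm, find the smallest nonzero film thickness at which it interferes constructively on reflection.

At the upper boundary (n = 1.04 to n = 1.52) the reflected ray undergoes a half-wave phase shift.
At the lower boundary (n = 1.52 to n = 1.2) the reflected ray undergoes no phase shift.
The two reflections differ by half a wavelength.
So the condition for constructive reflection is 2 n t = (m + ½) λ.
Minimum at m = 0: t = λ / (4 n) = 479 / (4 × 1.52) = 78.8 nm.

78.8 nm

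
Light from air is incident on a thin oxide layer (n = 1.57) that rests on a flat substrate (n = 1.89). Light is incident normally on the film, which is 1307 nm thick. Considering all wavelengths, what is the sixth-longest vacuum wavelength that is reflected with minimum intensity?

Ray reflecting at the top interface goes from n = 1.0 toward n = 1.57: a half-wave phase shift.
Bottom surface (1.57 → 1.89): reflection off a higher-index medium gives a half-wave phase shift.
Zero or two π shifts → no net half-wave offset.
For minimum reflection here: 2 n t = (m + ½) λ.
λ = 2 n t / (m + ½). The sixth-longest wavelength is m = 5: λ = 2 × 1.57 × 1307 / 5.50 = 746 nm.

746 nm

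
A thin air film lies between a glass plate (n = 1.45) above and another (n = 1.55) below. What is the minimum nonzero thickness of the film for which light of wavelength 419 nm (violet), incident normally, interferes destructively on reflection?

Top surface (1.45 → 1.0): reflection off a lower-index medium gives no phase shift.
Bottom surface (1.0 → 1.55): reflection off a higher-index medium gives a half-wave phase shift.
The two reflections differ by half a wavelength.
With one net inversion, destructive interference in reflection requires 2 n t = m λ.
Minimum nonzero at m = 1: t = λ / (2 n) = 419 / (2 × 1.0) = 210 nm.

210 nm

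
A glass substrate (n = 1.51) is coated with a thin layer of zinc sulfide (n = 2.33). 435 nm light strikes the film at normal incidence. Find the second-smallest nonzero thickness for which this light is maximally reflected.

At the upper boundary (n = 1.0 to n = 2.33) the reflected ray undergoes a half-wave phase shift.
Ray reflecting at the bottom interface goes from n = 2.33 toward n = 1.51: no phase shift.
The two reflections differ by half a wavelength.
So the condition for constructive reflection is 2 n t = (m + ½) λ.
The second-smallest nonzero thickness corresponds to m = 1: t = (m + ½) λ / (2 n) = 1.50 × 435 / (2 × 2.33) = 140 nm.

140 nm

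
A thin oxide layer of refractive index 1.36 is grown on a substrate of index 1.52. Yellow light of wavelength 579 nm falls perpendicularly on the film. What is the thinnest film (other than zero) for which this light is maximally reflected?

Ray reflecting at the top interface goes from n = 1.0 toward n = 1.36: a half-wave phase shift.
Bottom surface (1.36 → 1.52): reflection off a higher-index medium gives a half-wave phase shift.
Zero or two π shifts → no net half-wave offset.
So the condition for constructive reflection is 2 n t = m λ.
Minimum nonzero at m = 1: t = λ / (2 n) = 579 / (2 × 1.36) = 213 nm.

213 nm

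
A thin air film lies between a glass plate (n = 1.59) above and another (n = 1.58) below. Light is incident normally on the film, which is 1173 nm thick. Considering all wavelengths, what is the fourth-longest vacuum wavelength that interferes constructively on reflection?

670 nm

Top surface (1.59 → 1.0): reflection off a lower-index medium gives no phase shift.
Bottom surface (1.0 → 1.58): reflection off a higher-index medium gives a half-wave phase shift.
The two reflections differ by half a wavelength.
For strong reflection here: 2 n t = (m + ½) λ.
λ = 2 n t / (m + ½). The fourth-longest wavelength is m = 3: λ = 2 × 1.0 × 1173 / 3.50 = 670 nm.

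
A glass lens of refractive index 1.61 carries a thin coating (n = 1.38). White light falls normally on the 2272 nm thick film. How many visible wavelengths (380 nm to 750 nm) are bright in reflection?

Top surface (1.0 → 1.38): reflection off a higher-index medium gives a half-wave phase shift.
Ray reflecting at the bottom interface goes from n = 1.38 toward n = 1.61: a half-wave phase shift.
The two reflections carry the same phase change, so no net offset.
With no net inversion, constructive interference in reflection requires 2 n t = m λ.
λ = 2 n t / m = 6271 / m nm.
m=8: 784 nm (IR); m=9: 697 nm (visible); m=10: 627 nm (visible); m=11: 570 nm (visible); m=12: 523 nm (visible); m=13: 482 nm (visible); m=14: 448 nm (visible); m=15: 418 nm (visible); m=16: 392 nm (visible); m=17: 369 nm (UV).

8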